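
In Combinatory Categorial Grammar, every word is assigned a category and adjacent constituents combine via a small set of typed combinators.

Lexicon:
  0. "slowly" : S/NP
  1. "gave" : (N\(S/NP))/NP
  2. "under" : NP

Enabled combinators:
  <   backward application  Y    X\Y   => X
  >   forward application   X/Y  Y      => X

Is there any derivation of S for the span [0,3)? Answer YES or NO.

NO

S/NP (N\(S/NP))/NP NP
CKY chart[0,3] = {N}; S ∉ chart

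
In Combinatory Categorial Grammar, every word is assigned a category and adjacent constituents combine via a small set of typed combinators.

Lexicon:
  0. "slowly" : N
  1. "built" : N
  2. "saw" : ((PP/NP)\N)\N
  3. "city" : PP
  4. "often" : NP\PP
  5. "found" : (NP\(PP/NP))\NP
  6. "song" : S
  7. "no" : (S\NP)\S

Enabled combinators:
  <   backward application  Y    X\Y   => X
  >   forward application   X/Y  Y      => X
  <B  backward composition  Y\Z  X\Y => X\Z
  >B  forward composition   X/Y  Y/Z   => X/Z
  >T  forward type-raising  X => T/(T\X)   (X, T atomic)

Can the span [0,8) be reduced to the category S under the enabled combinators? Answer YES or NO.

[0,8] S   <
  [0,6] NP   <
    [0,3] PP/NP   <
      [0,1] "slowly" : N
      [1,3] (PP/NP)\N   <
        [1,2] "built" : N
        [2,3] "saw" : ((PP/NP)\N)\N
    [3,6] NP\(PP/NP)   <
      [3,5] NP   <
        [3,4] "city" : PP
        [4,5] "often" : NP\PP
      [5,6] "found" : (NP\(PP/NP))\NP
  [6,8] S\NP   <
    [6,7] "song" : S
    [7,8] "no" : (S\NP)\S

YES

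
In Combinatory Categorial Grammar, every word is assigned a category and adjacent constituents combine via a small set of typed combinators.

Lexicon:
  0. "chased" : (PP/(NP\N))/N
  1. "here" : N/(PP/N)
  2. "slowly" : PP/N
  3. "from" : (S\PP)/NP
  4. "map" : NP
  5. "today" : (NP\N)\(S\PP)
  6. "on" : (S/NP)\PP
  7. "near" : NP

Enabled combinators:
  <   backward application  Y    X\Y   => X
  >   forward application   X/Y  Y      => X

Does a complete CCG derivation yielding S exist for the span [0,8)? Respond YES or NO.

[0,8] S   >
  [0,7] S/NP   <
    [0,6] PP   >
      [0,3] PP/(NP\N)   >
        [0,1] "chased" : (PP/(NP\N))/N
        [1,3] N   >
          [1,2] "here" : N/(PP/N)
          [2,3] "slowly" : PP/N
      [3,6] NP\N   <
        [3,5] S\PP   >
          [3,4] "from" : (S\PP)/NP
          [4,5] "map" : NP
        [5,6] "today" : (NP\N)\(S\PP)
    [6,7] "on" : (S/NP)\PP
  [7,8] "near" : NP

YES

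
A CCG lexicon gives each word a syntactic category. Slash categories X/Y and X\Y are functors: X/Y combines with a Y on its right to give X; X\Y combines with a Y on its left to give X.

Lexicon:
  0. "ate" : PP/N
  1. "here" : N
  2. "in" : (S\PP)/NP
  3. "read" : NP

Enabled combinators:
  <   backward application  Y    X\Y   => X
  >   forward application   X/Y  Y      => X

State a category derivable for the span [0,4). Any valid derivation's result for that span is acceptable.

S

[0,4] S   <
  [0,2] PP   >
    [0,1] "ate" : PP/N
    [1,2] "here" : N
  [2,4] S\PP   >
    [2,3] "in" : (S\PP)/NP
    [3,4] "read" : NP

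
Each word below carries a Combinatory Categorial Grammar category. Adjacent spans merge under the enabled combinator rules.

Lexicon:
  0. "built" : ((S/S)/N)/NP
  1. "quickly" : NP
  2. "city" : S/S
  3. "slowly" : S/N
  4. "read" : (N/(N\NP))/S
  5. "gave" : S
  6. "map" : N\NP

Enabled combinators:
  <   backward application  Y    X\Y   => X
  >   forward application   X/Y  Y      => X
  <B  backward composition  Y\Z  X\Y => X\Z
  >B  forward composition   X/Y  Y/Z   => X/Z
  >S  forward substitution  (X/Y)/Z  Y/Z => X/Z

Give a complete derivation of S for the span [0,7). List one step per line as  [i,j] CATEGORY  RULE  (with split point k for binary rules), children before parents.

[0,1] ((S/S)/N)/NP  lex  "built"
[1,2] NP  lex  "quickly"
[0,2] (S/S)/N  >  k=1
[2,3] S/S  lex  "city"
[3,4] S/N  lex  "slowly"
[2,4] S/N  >B  k=3
[0,4] S/N  >S  k=2
[4,5] (N/(N\NP))/S  lex  "read"
[5,6] S  lex  "gave"
[4,6] N/(N\NP)  >  k=5
[6,7] N\NP  lex  "map"
[4,7] N  >  k=6
[0,7] S  >  k=4

[0,7] S   >
  [0,4] S/N   >S
    [0,2] (S/S)/N   >
      [0,1] "built" : ((S/S)/N)/NP
      [1,2] "quickly" : NP
    [2,4] S/N   >B
      [2,3] "city" : S/S
      [3,4] "slowly" : S/N
  [4,7] N   >
    [4,6] N/(N\NP)   >
      [4,5] "read" : (N/(N\NP))/S
      [5,6] "gave" : S
    [6,7] "map" : N\NP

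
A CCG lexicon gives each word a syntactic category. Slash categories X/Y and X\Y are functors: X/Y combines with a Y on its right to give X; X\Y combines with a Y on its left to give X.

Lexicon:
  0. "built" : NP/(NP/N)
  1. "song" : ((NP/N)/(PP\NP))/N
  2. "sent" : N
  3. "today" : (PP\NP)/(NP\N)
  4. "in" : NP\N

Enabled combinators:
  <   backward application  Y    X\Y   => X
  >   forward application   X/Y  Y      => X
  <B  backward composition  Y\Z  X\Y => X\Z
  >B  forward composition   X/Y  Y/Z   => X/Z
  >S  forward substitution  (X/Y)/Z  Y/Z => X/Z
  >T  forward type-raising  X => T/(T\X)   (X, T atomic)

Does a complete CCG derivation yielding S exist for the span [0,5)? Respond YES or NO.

NP/(NP/N) ((NP/N)/(PP\NP))/N N (PP\NP)/(NP\N) NP\N
CKY chart[0,5] = {N/(N\NP), NP, NP/(NP\NP), PP/(PP\NP), S/(S\NP)}; S ∉ chart

NO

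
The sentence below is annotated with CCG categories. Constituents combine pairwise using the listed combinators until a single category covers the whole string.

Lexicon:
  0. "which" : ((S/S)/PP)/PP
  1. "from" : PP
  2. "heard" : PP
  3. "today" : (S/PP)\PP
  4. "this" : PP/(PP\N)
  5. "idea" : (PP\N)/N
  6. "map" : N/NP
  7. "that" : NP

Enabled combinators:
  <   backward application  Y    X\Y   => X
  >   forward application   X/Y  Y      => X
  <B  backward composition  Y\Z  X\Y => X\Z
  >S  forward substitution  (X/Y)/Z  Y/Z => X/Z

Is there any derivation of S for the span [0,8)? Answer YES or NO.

[0,8] S   >
  [0,4] S/PP   >S
    [0,2] (S/S)/PP   >
      [0,1] "which" : ((S/S)/PP)/PP
      [1,2] "from" : PP
    [2,4] S/PP   <
      [2,3] "heard" : PP
      [3,4] "today" : (S/PP)\PP
  [4,8] PP   >
    [4,5] "this" : PP/(PP\N)
    [5,8] PP\N   >
      [5,6] "idea" : (PP\N)/N
      [6,8] N   >
        [6,7] "map" : N/NP
        [7,8] "that" : NP

YES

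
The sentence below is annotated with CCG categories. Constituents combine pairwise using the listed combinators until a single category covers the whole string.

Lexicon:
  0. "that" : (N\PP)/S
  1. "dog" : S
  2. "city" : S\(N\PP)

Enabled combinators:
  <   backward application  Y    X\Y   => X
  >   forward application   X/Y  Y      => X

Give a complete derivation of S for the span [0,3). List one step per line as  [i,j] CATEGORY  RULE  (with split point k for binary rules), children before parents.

[0,3] S   <
  [0,2] N\PP   >
    [0,1] "that" : (N\PP)/S
    [1,2] "dog" : S
  [2,3] "city" : S\(N\PP)

[0,1] (N\PP)/S  lex  "that"
[1,2] S  lex  "dog"
[0,2] N\PP  >  k=1
[2,3] S\(N\PP)  lex  "city"
[0,3] S  <  k=2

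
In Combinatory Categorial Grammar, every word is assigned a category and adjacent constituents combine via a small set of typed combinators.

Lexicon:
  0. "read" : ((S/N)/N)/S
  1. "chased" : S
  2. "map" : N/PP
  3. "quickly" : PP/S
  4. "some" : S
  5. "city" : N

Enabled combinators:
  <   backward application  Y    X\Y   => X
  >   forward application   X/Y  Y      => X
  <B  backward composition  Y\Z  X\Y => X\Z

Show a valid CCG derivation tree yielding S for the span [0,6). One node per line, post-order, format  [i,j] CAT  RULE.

[0,6] S   >
  [0,5] S/N   >
    [0,2] (S/N)/N   >
      [0,1] "read" : ((S/N)/N)/S
      [1,2] "chased" : S
    [2,5] N   >
      [2,3] "map" : N/PP
      [3,5] PP   >
        [3,4] "quickly" : PP/S
        [4,5] "some" : S
  [5,6] "city" : N

[0,1] ((S/N)/N)/S  lex  "read"
[1,2] S  lex  "chased"
[0,2] (S/N)/N  >  k=1
[2,3] N/PP  lex  "map"
[3,4] PP/S  lex  "quickly"
[4,5] S  lex  "some"
[3,5] PP  >  k=4
[2,5] N  >  k=3
[0,5] S/N  >  k=2
[5,6] N  lex  "city"
[0,6] S  >  k=5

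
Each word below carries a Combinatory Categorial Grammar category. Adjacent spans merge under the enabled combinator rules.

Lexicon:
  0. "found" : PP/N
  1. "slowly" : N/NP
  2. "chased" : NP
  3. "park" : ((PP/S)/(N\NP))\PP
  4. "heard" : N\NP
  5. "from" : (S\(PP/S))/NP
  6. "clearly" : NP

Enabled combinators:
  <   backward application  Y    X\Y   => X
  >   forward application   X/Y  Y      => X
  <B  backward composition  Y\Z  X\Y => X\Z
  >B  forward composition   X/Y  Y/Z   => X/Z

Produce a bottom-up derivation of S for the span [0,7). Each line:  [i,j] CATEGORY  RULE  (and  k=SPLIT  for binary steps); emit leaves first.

[0,7] S   <
  [0,5] PP/S   >
    [0,4] (PP/S)/(N\NP)   <
      [0,3] PP   >
        [0,1] "found" : PP/N
        [1,3] N   >
          [1,2] "slowly" : N/NP
          [2,3] "chased" : NP
      [3,4] "park" : ((PP/S)/(N\NP))\PP
    [4,5] "heard" : N\NP
  [5,7] S\(PP/S)   >
    [5,6] "from" : (S\(PP/S))/NP
    [6,7] "clearly" : NP

[0,1] PP/N  lex  "found"
[1,2] N/NP  lex  "slowly"
[2,3] NP  lex  "chased"
[1,3] N  >  k=2
[0,3] PP  >  k=1
[3,4] ((PP/S)/(N\NP))\PP  lex  "park"
[0,4] (PP/S)/(N\NP)  <  k=3
[4,5] N\NP  lex  "heard"
[0,5] PP/S  >  k=4
[5,6] (S\(PP/S))/NP  lex  "from"
[6,7] NP  lex  "clearly"
[5,7] S\(PP/S)  >  k=6
[0,7] S  <  k=5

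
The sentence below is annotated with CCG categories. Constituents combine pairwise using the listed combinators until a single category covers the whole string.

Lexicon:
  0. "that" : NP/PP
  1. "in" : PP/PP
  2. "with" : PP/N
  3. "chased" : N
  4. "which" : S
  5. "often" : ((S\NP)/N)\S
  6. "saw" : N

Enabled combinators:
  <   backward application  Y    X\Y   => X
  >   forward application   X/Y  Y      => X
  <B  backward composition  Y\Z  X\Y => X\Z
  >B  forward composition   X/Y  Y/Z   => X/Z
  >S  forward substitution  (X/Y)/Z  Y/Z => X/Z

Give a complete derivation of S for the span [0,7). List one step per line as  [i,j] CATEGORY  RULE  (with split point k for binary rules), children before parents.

[0,1] NP/PP  lex  "that"
[1,2] PP/PP  lex  "in"
[0,2] NP/PP  >B  k=1
[2,3] PP/N  lex  "with"
[3,4] N  lex  "chased"
[2,4] PP  >  k=3
[0,4] NP  >  k=2
[4,5] S  lex  "which"
[5,6] ((S\NP)/N)\S  lex  "often"
[4,6] (S\NP)/N  <  k=5
[6,7] N  lex  "saw"
[4,7] S\NP  >  k=6
[0,7] S  <  k=4

[0,7] S   <
  [0,4] NP   >
    [0,2] NP/PP   >B
      [0,1] "that" : NP/PP
      [1,2] "in" : PP/PP
    [2,4] PP   >
      [2,3] "with" : PP/N
      [3,4] "chased" : N
  [4,7] S\NP   >
    [4,6] (S\NP)/N   <
      [4,5] "which" : S
      [5,6] "often" : ((S\NP)/N)\S
    [6,7] "saw" : N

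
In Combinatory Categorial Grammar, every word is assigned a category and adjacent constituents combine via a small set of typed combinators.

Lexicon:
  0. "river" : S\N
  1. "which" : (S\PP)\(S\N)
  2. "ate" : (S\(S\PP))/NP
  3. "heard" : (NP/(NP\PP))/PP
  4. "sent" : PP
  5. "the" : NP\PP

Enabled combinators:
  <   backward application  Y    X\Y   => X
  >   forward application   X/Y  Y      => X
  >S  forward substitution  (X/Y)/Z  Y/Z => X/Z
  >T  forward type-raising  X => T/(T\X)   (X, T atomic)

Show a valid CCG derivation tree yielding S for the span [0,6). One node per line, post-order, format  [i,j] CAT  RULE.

[0,1] S\N  lex  "river"
[1,2] (S\PP)\(S\N)  lex  "which"
[0,2] S\PP  <  k=1
[2,3] (S\(S\PP))/NP  lex  "ate"
[3,4] (NP/(NP\PP))/PP  lex  "heard"
[4,5] PP  lex  "sent"
[3,5] NP/(NP\PP)  >  k=4
[5,6] NP\PP  lex  "the"
[3,6] NP  >  k=5
[2,6] S\(S\PP)  >  k=3
[0,6] S  <  k=2

[0,6] S   <
  [0,2] S\PP   <
    [0,1] "river" : S\N
    [1,2] "which" : (S\PP)\(S\N)
  [2,6] S\(S\PP)   >
    [2,3] "ate" : (S\(S\PP))/NP
    [3,6] NP   >
      [3,5] NP/(NP\PP)   >
        [3,4] "heard" : (NP/(NP\PP))/PP
        [4,5] "sent" : PP
      [5,6] "the" : NP\PP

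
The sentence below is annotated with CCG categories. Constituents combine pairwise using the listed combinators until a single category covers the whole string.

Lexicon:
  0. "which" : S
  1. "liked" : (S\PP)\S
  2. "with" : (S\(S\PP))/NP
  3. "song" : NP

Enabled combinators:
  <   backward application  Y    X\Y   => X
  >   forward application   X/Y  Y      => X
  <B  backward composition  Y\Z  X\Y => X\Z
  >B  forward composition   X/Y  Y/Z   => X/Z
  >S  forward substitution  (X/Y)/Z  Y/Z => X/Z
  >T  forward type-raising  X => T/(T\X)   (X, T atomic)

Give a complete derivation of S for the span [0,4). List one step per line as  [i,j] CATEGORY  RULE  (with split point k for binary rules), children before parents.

[0,4] S   <
  [0,2] S\PP   <
    [0,1] "which" : S
    [1,2] "liked" : (S\PP)\S
  [2,4] S\(S\PP)   >
    [2,3] "with" : (S\(S\PP))/NP
    [3,4] "song" : NP

[0,1] S  lex  "which"
[1,2] (S\PP)\S  lex  "liked"
[0,2] S\PP  <  k=1
[2,3] (S\(S\PP))/NP  lex  "with"
[3,4] NP  lex  "song"
[2,4] S\(S\PP)  >  k=3
[0,4] S  <  k=2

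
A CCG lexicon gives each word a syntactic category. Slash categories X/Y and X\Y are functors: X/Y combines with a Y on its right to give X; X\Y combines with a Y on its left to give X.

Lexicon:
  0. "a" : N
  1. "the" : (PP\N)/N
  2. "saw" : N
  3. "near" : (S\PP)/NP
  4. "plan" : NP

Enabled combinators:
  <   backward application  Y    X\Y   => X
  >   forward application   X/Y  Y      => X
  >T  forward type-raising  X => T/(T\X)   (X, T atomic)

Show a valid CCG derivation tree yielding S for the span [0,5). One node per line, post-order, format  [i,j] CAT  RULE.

[0,5] S   <
  [0,3] PP   >
    [0,1] PP/(PP\N)   >T
      [0,1] "a" : N
    [1,3] PP\N   >
      [1,2] "the" : (PP\N)/N
      [2,3] "saw" : N
  [3,5] S\PP   >
    [3,4] "near" : (S\PP)/NP
    [4,5] "plan" : NP

[0,1] N  lex  "a"
[0,1] PP/(PP\N)  >T
[1,2] (PP\N)/N  lex  "the"
[2,3] N  lex  "saw"
[1,3] PP\N  >  k=2
[0,3] PP  >  k=1
[3,4] (S\PP)/NP  lex  "near"
[4,5] NP  lex  "plan"
[3,5] S\PP  >  k=4
[0,5] S  <  k=3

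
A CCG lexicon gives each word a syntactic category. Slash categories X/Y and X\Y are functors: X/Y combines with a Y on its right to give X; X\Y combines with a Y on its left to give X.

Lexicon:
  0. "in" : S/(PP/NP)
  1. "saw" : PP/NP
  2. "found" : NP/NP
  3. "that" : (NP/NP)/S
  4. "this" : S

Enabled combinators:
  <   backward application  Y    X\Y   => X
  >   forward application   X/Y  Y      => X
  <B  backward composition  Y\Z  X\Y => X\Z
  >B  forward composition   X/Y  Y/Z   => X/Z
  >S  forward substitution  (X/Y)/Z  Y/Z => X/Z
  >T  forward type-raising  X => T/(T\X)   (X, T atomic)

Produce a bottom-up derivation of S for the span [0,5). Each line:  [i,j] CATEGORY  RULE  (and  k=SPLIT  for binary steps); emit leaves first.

[0,5] S   >
  [0,1] "in" : S/(PP/NP)
  [1,5] PP/NP   >B
    [1,2] "saw" : PP/NP
    [2,5] NP/NP   >B
      [2,3] "found" : NP/NP
      [3,5] NP/NP   >
        [3,4] "that" : (NP/NP)/S
        [4,5] "this" : S

[0,1] S/(PP/NP)  lex  "in"
[1,2] PP/NP  lex  "saw"
[2,3] NP/NP  lex  "found"
[3,4] (NP/NP)/S  lex  "that"
[4,5] S  lex  "this"
[3,5] NP/NP  >  k=4
[2,5] NP/NP  >B  k=3
[1,5] PP/NP  >B  k=2
[0,5] S  >  k=1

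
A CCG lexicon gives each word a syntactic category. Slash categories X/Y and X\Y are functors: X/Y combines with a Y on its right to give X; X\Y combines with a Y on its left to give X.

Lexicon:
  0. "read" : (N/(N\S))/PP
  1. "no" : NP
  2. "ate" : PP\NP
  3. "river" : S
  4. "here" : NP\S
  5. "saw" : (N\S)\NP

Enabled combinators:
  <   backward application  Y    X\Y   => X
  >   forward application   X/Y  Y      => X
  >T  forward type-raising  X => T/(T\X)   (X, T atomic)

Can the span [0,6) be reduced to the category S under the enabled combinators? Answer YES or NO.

NO

(N/(N\S))/PP NP PP\NP S NP\S (N\S)\NP
CKY chart[0,6] = {N, N/(N\N), NP/(NP\N), PP/(PP\N), S/(S\N)}; S ∉ chart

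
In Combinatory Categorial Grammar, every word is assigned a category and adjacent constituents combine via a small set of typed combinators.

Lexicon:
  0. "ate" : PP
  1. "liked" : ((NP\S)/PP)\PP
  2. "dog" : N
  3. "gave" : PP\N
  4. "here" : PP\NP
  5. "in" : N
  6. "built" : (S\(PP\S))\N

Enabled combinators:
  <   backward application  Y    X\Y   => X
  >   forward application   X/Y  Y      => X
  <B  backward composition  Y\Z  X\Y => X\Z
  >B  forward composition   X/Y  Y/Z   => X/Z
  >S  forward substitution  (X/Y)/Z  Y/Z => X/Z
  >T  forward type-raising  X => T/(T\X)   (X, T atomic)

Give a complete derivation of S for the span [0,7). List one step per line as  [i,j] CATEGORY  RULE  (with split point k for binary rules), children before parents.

[0,7] S   <
  [0,5] PP\S   <B
    [0,4] NP\S   >
      [0,2] (NP\S)/PP   <
        [0,1] "ate" : PP
        [1,2] "liked" : ((NP\S)/PP)\PP
      [2,4] PP   >
        [2,3] PP/(PP\N)   >T
          [2,3] "dog" : N
        [3,4] "gave" : PP\N
    [4,5] "here" : PP\NP
  [5,7] S\(PP\S)   <
    [5,6] "in" : N
    [6,7] "built" : (S\(PP\S))\N

[0,1] PP  lex  "ate"
[1,2] ((NP\S)/PP)\PP  lex  "liked"
[0,2] (NP\S)/PP  <  k=1
[2,3] N  lex  "dog"
[2,3] PP/(PP\N)  >T
[3,4] PP\N  lex  "gave"
[2,4] PP  >  k=3
[0,4] NP\S  >  k=2
[4,5] PP\NP  lex  "here"
[0,5] PP\S  <B  k=4
[5,6] N  lex  "in"
[6,7] (S\(PP\S))\N  lex  "built"
[5,7] S\(PP\S)  <  k=6
[0,7] S  <  k=5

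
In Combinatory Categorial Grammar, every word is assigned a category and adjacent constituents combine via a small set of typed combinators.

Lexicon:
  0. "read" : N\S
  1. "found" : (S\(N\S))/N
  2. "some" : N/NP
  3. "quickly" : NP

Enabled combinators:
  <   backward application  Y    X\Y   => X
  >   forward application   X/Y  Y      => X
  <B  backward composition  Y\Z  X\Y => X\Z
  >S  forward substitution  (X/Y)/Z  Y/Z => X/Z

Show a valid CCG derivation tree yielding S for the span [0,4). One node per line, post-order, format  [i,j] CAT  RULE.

[0,4] S   <
  [0,1] "read" : N\S
  [1,4] S\(N\S)   >
    [1,2] "found" : (S\(N\S))/N
    [2,4] N   >
      [2,3] "some" : N/NP
      [3,4] "quickly" : NP

[0,1] N\S  lex  "read"
[1,2] (S\(N\S))/N  lex  "found"
[2,3] N/NP  lex  "some"
[3,4] NP  lex  "quickly"
[2,4] N  >  k=3
[1,4] S\(N\S)  >  k=2
[0,4] S  <  k=1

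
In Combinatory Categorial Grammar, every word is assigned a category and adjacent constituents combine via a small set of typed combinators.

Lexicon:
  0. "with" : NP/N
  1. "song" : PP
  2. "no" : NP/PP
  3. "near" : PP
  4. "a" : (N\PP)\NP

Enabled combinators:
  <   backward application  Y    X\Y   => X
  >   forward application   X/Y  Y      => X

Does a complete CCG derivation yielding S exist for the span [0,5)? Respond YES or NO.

NP/N PP NP/PP PP (N\PP)\NP
CKY chart[0,5] = {NP}; S ∉ chart

NO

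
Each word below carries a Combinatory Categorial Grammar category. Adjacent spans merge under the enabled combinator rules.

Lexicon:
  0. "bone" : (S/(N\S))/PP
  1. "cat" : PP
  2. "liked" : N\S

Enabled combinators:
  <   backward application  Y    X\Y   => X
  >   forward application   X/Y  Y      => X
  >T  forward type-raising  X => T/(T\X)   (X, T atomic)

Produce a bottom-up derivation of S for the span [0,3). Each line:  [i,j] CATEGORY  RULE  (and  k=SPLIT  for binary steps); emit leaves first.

[0,3] S   >
  [0,2] S/(N\S)   >
    [0,1] "bone" : (S/(N\S))/PP
    [1,2] "cat" : PP
  [2,3] "liked" : N\S

[0,1] (S/(N\S))/PP  lex  "bone"
[1,2] PP  lex  "cat"
[0,2] S/(N\S)  >  k=1
[2,3] N\S  lex  "liked"
[0,3] S  >  k=2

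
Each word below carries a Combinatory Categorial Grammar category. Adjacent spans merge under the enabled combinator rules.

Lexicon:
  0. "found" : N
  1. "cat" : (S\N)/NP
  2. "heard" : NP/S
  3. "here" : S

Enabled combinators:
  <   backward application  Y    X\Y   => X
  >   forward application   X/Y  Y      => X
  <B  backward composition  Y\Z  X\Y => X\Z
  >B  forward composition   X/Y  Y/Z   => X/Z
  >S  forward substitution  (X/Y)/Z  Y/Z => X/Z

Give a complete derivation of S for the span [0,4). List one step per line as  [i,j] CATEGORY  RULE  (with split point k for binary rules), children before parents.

[0,4] S   <
  [0,1] "found" : N
  [1,4] S\N   >
    [1,2] "cat" : (S\N)/NP
    [2,4] NP   >
      [2,3] "heard" : NP/S
      [3,4] "here" : S

[0,1] N  lex  "found"
[1,2] (S\N)/NP  lex  "cat"
[2,3] NP/S  lex  "heard"
[3,4] S  lex  "here"
[2,4] NP  >  k=3
[1,4] S\N  >  k=2
[0,4] S  <  k=1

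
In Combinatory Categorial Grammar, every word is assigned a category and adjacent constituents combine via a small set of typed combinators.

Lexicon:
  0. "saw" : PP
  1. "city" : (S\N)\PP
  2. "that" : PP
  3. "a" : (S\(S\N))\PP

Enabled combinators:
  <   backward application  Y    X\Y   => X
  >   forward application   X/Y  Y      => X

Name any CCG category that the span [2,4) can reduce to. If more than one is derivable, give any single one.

[0,4] S   <
  [0,2] S\N   <
    [0,1] "saw" : PP
    [1,2] "city" : (S\N)\PP
  [2,4] S\(S\N)   <
    [2,3] "that" : PP
    [3,4] "a" : (S\(S\N))\PP

S\(S\N)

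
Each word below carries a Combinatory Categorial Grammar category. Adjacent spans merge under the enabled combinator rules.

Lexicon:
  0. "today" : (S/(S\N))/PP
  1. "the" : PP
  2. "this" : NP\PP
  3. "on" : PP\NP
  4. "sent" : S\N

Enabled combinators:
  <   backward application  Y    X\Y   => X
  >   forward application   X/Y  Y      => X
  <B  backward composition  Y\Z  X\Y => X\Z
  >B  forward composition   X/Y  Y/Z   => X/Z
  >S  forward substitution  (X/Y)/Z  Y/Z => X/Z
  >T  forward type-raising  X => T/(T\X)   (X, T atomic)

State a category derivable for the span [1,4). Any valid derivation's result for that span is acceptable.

PP

[0,5] S   >
  [0,4] S/(S\N)   >
    [0,1] "today" : (S/(S\N))/PP
    [1,4] PP   <
      [1,3] NP   <
        [1,2] "the" : PP
        [2,3] "this" : NP\PP
      [3,4] "on" : PP\NP
  [4,5] "sent" : S\N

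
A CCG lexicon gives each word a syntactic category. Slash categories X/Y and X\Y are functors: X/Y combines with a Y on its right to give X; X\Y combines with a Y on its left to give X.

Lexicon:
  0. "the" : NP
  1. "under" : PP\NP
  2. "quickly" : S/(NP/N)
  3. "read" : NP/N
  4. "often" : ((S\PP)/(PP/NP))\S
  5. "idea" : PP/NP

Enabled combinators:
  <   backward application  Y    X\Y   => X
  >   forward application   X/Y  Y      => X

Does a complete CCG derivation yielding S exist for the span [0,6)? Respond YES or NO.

YES

[0,6] S   <
  [0,2] PP   <
    [0,1] "the" : NP
    [1,2] "under" : PP\NP
  [2,6] S\PP   >
    [2,5] (S\PP)/(PP/NP)   <
      [2,4] S   >
        [2,3] "quickly" : S/(NP/N)
        [3,4] "read" : NP/N
      [4,5] "often" : ((S\PP)/(PP/NP))\S
    [5,6] "idea" : PP/NP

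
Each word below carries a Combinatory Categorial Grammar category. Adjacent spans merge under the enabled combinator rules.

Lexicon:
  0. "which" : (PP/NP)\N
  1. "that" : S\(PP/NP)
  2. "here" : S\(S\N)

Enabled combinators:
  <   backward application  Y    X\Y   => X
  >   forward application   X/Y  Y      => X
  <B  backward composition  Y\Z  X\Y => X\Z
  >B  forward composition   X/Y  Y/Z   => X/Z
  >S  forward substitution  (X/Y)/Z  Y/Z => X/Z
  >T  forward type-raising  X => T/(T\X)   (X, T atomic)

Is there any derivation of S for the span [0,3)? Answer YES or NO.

YES

[0,3] S   <
  [0,2] S\N   <B
    [0,1] "which" : (PP/NP)\N
    [1,2] "that" : S\(PP/NP)
  [2,3] "here" : S\(S\N)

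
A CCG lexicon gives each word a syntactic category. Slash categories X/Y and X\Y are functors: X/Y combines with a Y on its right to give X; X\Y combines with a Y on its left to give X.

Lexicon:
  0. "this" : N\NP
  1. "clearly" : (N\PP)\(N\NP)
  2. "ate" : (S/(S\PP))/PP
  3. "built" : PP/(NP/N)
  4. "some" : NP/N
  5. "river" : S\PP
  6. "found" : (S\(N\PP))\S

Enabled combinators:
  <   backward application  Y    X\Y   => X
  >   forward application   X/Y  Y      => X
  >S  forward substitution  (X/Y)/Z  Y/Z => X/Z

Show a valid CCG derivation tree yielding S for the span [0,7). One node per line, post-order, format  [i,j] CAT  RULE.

[0,7] S   <
  [0,2] N\PP   <
    [0,1] "this" : N\NP
    [1,2] "clearly" : (N\PP)\(N\NP)
  [2,7] S\(N\PP)   <
    [2,6] S   >
      [2,5] S/(S\PP)   >
        [2,3] "ate" : (S/(S\PP))/PP
        [3,5] PP   >
          [3,4] "built" : PP/(NP/N)
          [4,5] "some" : NP/N
      [5,6] "river" : S\PP
    [6,7] "found" : (S\(N\PP))\S

[0,1] N\NP  lex  "this"
[1,2] (N\PP)\(N\NP)  lex  "clearly"
[0,2] N\PP  <  k=1
[2,3] (S/(S\PP))/PP  lex  "ate"
[3,4] PP/(NP/N)  lex  "built"
[4,5] NP/N  lex  "some"
[3,5] PP  >  k=4
[2,5] S/(S\PP)  >  k=3
[5,6] S\PP  lex  "river"
[2,6] S  >  k=5
[6,7] (S\(N\PP))\S  lex  "found"
[2,7] S\(N\PP)  <  k=6
[0,7] S  <  k=2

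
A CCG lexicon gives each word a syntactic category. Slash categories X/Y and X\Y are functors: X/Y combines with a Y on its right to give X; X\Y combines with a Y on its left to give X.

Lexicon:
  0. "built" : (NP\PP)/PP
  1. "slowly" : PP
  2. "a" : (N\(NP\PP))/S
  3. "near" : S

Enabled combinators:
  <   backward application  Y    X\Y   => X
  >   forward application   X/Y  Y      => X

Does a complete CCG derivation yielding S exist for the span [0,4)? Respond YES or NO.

NO

(NP\PP)/PP PP (N\(NP\PP))/S S
CKY chart[0,4] = {N}; S ∉ chart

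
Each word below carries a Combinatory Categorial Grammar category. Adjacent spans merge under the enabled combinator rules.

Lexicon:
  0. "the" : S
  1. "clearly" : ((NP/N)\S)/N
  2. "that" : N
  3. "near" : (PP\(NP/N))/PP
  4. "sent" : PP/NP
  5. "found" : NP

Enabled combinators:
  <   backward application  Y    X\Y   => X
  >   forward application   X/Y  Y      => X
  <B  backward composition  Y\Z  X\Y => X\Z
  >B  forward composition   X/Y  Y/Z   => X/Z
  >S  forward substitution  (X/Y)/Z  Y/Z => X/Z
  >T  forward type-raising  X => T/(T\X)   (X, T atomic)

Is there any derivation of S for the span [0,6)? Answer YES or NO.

S ((NP/N)\S)/N N (PP\(NP/N))/PP PP/NP NP
CKY chart[0,6] = {N/(N\PP), NP/(NP\PP), PP, PP/(PP\PP), S/(S\PP)}; S ∉ chart

NO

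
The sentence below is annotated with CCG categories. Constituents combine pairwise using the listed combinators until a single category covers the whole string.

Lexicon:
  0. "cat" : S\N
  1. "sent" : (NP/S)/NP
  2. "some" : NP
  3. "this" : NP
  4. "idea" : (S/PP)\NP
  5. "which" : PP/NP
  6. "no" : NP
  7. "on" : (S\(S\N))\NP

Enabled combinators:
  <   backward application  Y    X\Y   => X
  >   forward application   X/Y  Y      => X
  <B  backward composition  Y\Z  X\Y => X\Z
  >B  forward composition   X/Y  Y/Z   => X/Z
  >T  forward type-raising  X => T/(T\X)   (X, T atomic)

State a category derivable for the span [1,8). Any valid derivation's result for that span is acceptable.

S\(S\N)

[0,8] S   <
  [0,1] "cat" : S\N
  [1,8] S\(S\N)   <
    [1,7] NP   >
      [1,3] NP/S   >
        [1,2] "sent" : (NP/S)/NP
        [2,3] "some" : NP
      [3,7] S   >
        [3,5] S/PP   <
          [3,4] "this" : NP
          [4,5] "idea" : (S/PP)\NP
        [5,7] PP   >
          [5,6] "which" : PP/NP
          [6,7] "no" : NP
    [7,8] "on" : (S\(S\N))\NP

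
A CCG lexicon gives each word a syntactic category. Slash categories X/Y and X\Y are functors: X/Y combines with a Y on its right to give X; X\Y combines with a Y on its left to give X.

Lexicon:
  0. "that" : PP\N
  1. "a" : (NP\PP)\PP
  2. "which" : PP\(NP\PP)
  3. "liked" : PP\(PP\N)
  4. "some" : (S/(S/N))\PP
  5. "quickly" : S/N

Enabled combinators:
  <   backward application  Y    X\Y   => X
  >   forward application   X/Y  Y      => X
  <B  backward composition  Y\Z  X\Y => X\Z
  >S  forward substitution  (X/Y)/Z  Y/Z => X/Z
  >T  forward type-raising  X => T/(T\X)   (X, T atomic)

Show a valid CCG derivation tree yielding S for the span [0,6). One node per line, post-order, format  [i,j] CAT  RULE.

[0,1] PP\N  lex  "that"
[1,2] (NP\PP)\PP  lex  "a"
[2,3] PP\(NP\PP)  lex  "which"
[1,3] PP\PP  <B  k=2
[0,3] PP\N  <B  k=1
[3,4] PP\(PP\N)  lex  "liked"
[0,4] PP  <  k=3
[4,5] (S/(S/N))\PP  lex  "some"
[0,5] S/(S/N)  <  k=4
[5,6] S/N  lex  "quickly"
[0,6] S  >  k=5

[0,6] S   >
  [0,5] S/(S/N)   <
    [0,4] PP   <
      [0,3] PP\N   <B
        [0,1] "that" : PP\N
        [1,3] PP\PP   <B
          [1,2] "a" : (NP\PP)\PP
          [2,3] "which" : PP\(NP\PP)
      [3,4] "liked" : PP\(PP\N)
    [4,5] "some" : (S/(S/N))\PP
  [5,6] "quickly" : S/N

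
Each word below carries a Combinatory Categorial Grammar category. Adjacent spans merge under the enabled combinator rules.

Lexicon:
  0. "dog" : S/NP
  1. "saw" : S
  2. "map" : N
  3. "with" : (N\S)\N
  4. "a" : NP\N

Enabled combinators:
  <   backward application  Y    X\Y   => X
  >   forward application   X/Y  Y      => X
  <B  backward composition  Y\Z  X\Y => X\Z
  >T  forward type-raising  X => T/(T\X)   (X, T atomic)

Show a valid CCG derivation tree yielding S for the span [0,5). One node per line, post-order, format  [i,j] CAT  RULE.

[0,1] S/NP  lex  "dog"
[1,2] S  lex  "saw"
[2,3] N  lex  "map"
[3,4] (N\S)\N  lex  "with"
[2,4] N\S  <  k=3
[4,5] NP\N  lex  "a"
[2,5] NP\S  <B  k=4
[1,5] NP  <  k=2
[0,5] S  >  k=1

[0,5] S   >
  [0,1] "dog" : S/NP
  [1,5] NP   <
    [1,2] "saw" : S
    [2,5] NP\S   <B
      [2,4] N\S   <
        [2,3] "map" : N
        [3,4] "with" : (N\S)\N
      [4,5] "a" : NP\N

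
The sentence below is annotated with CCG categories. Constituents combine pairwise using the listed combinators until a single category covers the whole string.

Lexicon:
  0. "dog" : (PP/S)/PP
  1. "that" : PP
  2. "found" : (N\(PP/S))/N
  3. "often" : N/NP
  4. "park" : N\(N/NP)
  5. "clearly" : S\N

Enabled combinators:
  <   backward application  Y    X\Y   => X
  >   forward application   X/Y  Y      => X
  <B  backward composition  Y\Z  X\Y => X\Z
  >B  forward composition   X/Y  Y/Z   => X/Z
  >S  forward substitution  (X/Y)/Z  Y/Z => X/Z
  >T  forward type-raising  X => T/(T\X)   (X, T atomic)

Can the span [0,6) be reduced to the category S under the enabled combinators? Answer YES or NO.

YES

[0,6] S   <
  [0,5] N   <
    [0,2] PP/S   >
      [0,1] "dog" : (PP/S)/PP
      [1,2] "that" : PP
    [2,5] N\(PP/S)   >
      [2,3] "found" : (N\(PP/S))/N
      [3,5] N   <
        [3,4] "often" : N/NP
        [4,5] "park" : N\(N/NP)
  [5,6] "clearly" : S\N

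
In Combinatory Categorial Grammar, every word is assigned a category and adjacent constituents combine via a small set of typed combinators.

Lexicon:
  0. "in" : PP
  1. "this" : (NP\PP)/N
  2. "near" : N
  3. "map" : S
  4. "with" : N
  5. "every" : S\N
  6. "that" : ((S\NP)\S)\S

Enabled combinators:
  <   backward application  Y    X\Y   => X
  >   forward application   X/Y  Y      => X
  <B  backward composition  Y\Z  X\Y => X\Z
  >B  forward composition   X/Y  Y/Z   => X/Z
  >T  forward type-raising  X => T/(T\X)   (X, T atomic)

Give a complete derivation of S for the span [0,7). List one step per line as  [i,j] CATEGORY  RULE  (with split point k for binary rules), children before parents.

[0,1] PP  lex  "in"
[0,1] NP/(NP\PP)  >T
[1,2] (NP\PP)/N  lex  "this"
[2,3] N  lex  "near"
[1,3] NP\PP  >  k=2
[0,3] NP  >  k=1
[3,4] S  lex  "map"
[4,5] N  lex  "with"
[4,5] S/(S\N)  >T
[5,6] S\N  lex  "every"
[4,6] S  >  k=5
[6,7] ((S\NP)\S)\S  lex  "that"
[4,7] (S\NP)\S  <  k=6
[3,7] S\NP  <  k=4
[0,7] S  <  k=3

[0,7] S   <
  [0,3] NP   >
    [0,1] NP/(NP\PP)   >T
      [0,1] "in" : PP
    [1,3] NP\PP   >
      [1,2] "this" : (NP\PP)/N
      [2,3] "near" : N
  [3,7] S\NP   <
    [3,4] "map" : S
    [4,7] (S\NP)\S   <
      [4,6] S   >
        [4,5] S/(S\N)   >T
          [4,5] "with" : N
        [5,6] "every" : S\N
      [6,7] "that" : ((S\NP)\S)\S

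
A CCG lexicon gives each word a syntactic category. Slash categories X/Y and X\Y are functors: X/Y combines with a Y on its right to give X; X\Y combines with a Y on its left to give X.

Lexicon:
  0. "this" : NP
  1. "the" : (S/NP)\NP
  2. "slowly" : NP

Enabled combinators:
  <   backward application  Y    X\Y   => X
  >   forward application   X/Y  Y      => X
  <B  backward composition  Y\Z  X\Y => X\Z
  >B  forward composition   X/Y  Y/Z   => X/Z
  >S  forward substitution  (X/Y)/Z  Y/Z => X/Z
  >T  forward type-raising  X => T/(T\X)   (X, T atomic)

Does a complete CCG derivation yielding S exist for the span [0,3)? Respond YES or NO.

YES

[0,3] S   >
  [0,2] S/NP   <
    [0,1] "this" : NP
    [1,2] "the" : (S/NP)\NP
  [2,3] "slowly" : NP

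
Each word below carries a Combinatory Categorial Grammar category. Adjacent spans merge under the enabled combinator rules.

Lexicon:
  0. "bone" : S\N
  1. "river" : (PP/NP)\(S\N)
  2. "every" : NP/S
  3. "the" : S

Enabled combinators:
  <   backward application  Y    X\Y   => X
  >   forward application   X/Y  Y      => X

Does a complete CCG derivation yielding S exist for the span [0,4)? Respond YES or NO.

S\N (PP/NP)\(S\N) NP/S S
CKY chart[0,4] = {PP}; S ∉ chart

NO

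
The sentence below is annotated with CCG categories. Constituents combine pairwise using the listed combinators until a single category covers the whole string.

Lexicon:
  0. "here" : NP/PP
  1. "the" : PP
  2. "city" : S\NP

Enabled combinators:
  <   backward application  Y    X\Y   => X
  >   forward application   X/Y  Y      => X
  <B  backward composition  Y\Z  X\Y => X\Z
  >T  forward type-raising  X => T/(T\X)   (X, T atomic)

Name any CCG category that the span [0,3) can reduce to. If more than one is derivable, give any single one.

S

[0,3] S   <
  [0,2] NP   >
    [0,1] "here" : NP/PP
    [1,2] "the" : PP
  [2,3] "city" : S\NP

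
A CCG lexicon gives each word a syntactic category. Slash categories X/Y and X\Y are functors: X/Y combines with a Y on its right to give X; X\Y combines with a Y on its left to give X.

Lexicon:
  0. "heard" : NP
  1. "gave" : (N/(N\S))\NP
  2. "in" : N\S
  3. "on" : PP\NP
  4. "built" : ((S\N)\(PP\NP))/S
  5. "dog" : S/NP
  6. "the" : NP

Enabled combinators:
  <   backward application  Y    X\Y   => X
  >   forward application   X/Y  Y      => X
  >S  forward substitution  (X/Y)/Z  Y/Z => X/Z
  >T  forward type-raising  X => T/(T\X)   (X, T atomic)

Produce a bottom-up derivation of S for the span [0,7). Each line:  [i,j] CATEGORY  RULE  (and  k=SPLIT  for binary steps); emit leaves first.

[0,1] NP  lex  "heard"
[1,2] (N/(N\S))\NP  lex  "gave"
[0,2] N/(N\S)  <  k=1
[2,3] N\S  lex  "in"
[0,3] N  >  k=2
[3,4] PP\NP  lex  "on"
[4,5] ((S\N)\(PP\NP))/S  lex  "built"
[5,6] S/NP  lex  "dog"
[6,7] NP  lex  "the"
[5,7] S  >  k=6
[4,7] (S\N)\(PP\NP)  >  k=5
[3,7] S\N  <  k=4
[0,7] S  <  k=3

[0,7] S   <
  [0,3] N   >
    [0,2] N/(N\S)   <
      [0,1] "heard" : NP
      [1,2] "gave" : (N/(N\S))\NP
    [2,3] "in" : N\S
  [3,7] S\N   <
    [3,4] "on" : PP\NP
    [4,7] (S\N)\(PP\NP)   >
      [4,5] "built" : ((S\N)\(PP\NP))/S
      [5,7] S   >
        [5,6] "dog" : S/NP
        [6,7] "the" : NP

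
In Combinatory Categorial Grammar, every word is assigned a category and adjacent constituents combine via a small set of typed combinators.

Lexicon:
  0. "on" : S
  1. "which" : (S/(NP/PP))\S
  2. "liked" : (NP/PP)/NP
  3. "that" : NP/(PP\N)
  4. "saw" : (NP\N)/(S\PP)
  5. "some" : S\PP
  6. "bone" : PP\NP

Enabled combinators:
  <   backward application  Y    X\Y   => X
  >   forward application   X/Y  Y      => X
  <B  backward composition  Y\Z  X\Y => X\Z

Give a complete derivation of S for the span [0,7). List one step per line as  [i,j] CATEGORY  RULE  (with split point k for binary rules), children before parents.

[0,7] S   >
  [0,2] S/(NP/PP)   <
    [0,1] "on" : S
    [1,2] "which" : (S/(NP/PP))\S
  [2,7] NP/PP   >
    [2,3] "liked" : (NP/PP)/NP
    [3,7] NP   >
      [3,4] "that" : NP/(PP\N)
      [4,7] PP\N   <B
        [4,6] NP\N   >
          [4,5] "saw" : (NP\N)/(S\PP)
          [5,6] "some" : S\PP
        [6,7] "bone" : PP\NP

[0,1] S  lex  "on"
[1,2] (S/(NP/PP))\S  lex  "which"
[0,2] S/(NP/PP)  <  k=1
[2,3] (NP/PP)/NP  lex  "liked"
[3,4] NP/(PP\N)  lex  "that"
[4,5] (NP\N)/(S\PP)  lex  "saw"
[5,6] S\PP  lex  "some"
[4,6] NP\N  >  k=5
[6,7] PP\NP  lex  "bone"
[4,7] PP\N  <B  k=6
[3,7] NP  >  k=4
[2,7] NP/PP  >  k=3
[0,7] S  >  k=2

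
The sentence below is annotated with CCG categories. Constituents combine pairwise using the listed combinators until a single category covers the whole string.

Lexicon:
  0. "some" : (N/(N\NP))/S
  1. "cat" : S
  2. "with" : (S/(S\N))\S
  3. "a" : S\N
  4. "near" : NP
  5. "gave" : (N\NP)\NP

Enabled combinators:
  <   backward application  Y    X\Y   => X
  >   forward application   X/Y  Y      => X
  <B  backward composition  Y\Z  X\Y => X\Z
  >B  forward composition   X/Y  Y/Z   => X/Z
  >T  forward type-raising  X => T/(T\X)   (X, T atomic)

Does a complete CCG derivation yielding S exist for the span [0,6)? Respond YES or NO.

NO

(N/(N\NP))/S S (S/(S\N))\S S\N NP (N\NP)\NP
CKY chart[0,6] = {N, N/(N\N), NP/(NP\N), PP/(PP\N), S/(S\N)}; S ∉ chart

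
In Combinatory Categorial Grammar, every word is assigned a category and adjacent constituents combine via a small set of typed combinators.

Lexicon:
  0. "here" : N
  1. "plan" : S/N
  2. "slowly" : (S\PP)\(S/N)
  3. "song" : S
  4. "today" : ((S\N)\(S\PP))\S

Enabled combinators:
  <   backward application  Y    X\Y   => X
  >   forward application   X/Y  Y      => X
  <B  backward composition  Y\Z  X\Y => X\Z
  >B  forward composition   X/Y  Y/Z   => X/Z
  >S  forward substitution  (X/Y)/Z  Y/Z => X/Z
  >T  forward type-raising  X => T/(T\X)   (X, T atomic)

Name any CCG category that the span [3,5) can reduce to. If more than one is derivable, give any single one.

(S\N)\(S\PP)

[0,5] S   >
  [0,1] S/(S\N)   >T
    [0,1] "here" : N
  [1,5] S\N   <
    [1,3] S\PP   <
      [1,2] "plan" : S/N
      [2,3] "slowly" : (S\PP)\(S/N)
    [3,5] (S\N)\(S\PP)   <
      [3,4] "song" : S
      [4,5] "today" : ((S\N)\(S\PP))\S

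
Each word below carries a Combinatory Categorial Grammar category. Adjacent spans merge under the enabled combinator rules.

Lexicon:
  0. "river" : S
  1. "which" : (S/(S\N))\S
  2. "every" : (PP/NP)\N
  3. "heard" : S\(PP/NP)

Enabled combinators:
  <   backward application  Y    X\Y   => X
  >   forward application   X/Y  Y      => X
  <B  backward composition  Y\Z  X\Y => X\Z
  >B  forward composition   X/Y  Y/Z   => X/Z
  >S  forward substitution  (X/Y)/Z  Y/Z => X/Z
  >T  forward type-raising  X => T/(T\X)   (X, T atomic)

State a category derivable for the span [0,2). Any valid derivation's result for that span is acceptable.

[0,4] S   >
  [0,2] S/(S\N)   <
    [0,1] "river" : S
    [1,2] "which" : (S/(S\N))\S
  [2,4] S\N   <B
    [2,3] "every" : (PP/NP)\N
    [3,4] "heard" : S\(PP/NP)

S/(S\N)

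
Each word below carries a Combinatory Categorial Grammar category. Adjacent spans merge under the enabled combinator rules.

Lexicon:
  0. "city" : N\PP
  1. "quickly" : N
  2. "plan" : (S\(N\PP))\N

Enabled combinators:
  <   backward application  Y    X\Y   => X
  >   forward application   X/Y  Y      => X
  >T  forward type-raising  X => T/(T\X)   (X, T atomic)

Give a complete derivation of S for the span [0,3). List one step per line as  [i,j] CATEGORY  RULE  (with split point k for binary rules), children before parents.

[0,1] N\PP  lex  "city"
[1,2] N  lex  "quickly"
[2,3] (S\(N\PP))\N  lex  "plan"
[1,3] S\(N\PP)  <  k=2
[0,3] S  <  k=1

[0,3] S   <
  [0,1] "city" : N\PP
  [1,3] S\(N\PP)   <
    [1,2] "quickly" : N
    [2,3] "plan" : (S\(N\PP))\N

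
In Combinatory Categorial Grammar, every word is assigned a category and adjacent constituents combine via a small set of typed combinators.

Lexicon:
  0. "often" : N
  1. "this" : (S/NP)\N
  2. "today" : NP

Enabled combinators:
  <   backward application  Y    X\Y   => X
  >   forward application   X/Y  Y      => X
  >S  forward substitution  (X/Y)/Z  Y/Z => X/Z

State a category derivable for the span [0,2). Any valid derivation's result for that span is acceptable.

[0,3] S   >
  [0,2] S/NP   <
    [0,1] "often" : N
    [1,2] "this" : (S/NP)\N
  [2,3] "today" : NP

S/NP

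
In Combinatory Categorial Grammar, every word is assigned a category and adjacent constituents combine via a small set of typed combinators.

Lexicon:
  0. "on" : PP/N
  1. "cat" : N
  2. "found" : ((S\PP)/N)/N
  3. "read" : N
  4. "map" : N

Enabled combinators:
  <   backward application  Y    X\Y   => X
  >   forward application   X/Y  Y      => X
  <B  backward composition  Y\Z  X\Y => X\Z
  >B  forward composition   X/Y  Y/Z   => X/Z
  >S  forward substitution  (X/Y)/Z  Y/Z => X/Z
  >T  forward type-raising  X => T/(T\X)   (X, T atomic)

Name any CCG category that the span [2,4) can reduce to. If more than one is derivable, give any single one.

(S\PP)/N

[0,5] S   <
  [0,2] PP   >
    [0,1] "on" : PP/N
    [1,2] "cat" : N
  [2,5] S\PP   >
    [2,4] (S\PP)/N   >
      [2,3] "found" : ((S\PP)/N)/N
      [3,4] "read" : N
    [4,5] "map" : N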